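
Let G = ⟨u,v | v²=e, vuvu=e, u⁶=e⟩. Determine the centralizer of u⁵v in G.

⟨u⁵v⟩ ⊆ C_G(u⁵v) since powers of u⁵v commute with u⁵v; so |C_G(u⁵v)| ≥ |⟨u⁵v⟩| = 2.
By orbit–stabilizer, |C_G(u⁵v)| = |G| / |conj. class of u⁵v| = 12 / 3 = 4.
The 4 elements commuting with u⁵v are {e, u³, u⁵v, u²v}.

Answer: {e, u³, u⁵v, u²v}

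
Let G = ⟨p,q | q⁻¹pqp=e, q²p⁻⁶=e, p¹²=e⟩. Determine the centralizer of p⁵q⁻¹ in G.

⟨p⁵q⁻¹⟩ ⊆ C_G(p⁵q⁻¹) since powers of p⁵q⁻¹ commute with p⁵q⁻¹; so |C_G(p⁵q⁻¹)| ≥ |⟨p⁵q⁻¹⟩| = 4.
By orbit–stabilizer, |C_G(p⁵q⁻¹)| = |G| / |conj. class of p⁵q⁻¹| = 24 / 6 = 4.
The 4 elements commuting with p⁵q⁻¹ are {e, p⁶, p⁵q, p⁵q⁻¹}.

Answer: {e, p⁶, p⁵q, p⁵q⁻¹}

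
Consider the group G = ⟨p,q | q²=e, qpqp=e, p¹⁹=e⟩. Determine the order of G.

Enumerate words in the generators, reducing via the relations: the distinct elements are
  {e, p, q, pq, p², p³, p⁴, p⁵, p⁶, p⁷, p⁸, p⁹, p²q, p³q, p¹², p¹³, p¹¹, p¹⁰, p¹⁴, p¹⁵, p¹⁶, p¹⁷, p¹⁸, p⁴q, p⁵q, p⁶q, p⁷q, p⁸q, p⁹q, p¹²q, p¹³q, p¹¹q, p¹⁰q, p¹⁴q, p¹⁵q, p¹⁶q, p¹⁷q, p¹⁸q}.
No further products give new elements, so |G| = 38.

Answer: 38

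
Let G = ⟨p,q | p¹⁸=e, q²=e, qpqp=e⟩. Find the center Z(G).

An element z ∈ Z(G) iff z commutes with every generator.
For example p⁹ is central: (p⁹)·p = p¹⁰ = p·(p⁹); (p⁹)·q = p⁹q = q·(p⁹).
Whereas p ∉ Z(G) since p·q = pq ≠ p¹⁷q = q·p.
Checking each of the 36 elements this way gives Z(G) = {e, p⁹}, of order 2.

Answer: {e, p⁹}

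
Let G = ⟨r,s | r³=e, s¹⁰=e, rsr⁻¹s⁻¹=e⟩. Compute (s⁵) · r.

Compute (s⁵) · r by multiplying left to right and reducing via the relations at each step:
  (s⁵) · r = rs⁵

Answer: rs⁵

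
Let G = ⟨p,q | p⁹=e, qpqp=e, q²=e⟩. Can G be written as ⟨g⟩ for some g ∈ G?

Every cyclic group is abelian. But p·q = pq while q·p = p⁸q, so p·q ≠ q·p and G is not abelian. Hence G is not cyclic.

Answer: No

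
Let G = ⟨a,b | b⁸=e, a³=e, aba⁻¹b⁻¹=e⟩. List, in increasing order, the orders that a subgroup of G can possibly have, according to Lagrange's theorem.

|G| = 24 = 2³ · 3. By Lagrange's theorem the order of any subgroup divides 24; the divisors of 24 are 1, 2, 3, 4, 6, 8, 12, 24.

Answer: 1, 2, 3, 4, 6, 8, 12, 24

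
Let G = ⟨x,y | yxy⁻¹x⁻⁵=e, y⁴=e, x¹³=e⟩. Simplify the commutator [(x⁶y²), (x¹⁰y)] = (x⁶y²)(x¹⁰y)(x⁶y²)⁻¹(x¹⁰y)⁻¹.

[(x⁶y²), (x¹⁰y)] = (x⁶y²)·(x¹⁰y)·(x⁶y²)⁻¹·(x¹⁰y)⁻¹.
  (x⁶y²) · (x¹⁰y) = x⁹y³
  (x⁹y³) · (x⁶y²) = x⁵y
  (x⁵y) · (x¹¹y³) = x⁸

Answer: x⁸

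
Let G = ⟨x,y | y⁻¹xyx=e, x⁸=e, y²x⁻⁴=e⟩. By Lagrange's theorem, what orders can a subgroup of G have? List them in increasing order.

|G| = 16 = 2⁴. By Lagrange's theorem the order of any subgroup divides 16; the divisors of 16 are 1, 2, 4, 8, 16.

Answer: 1, 2, 4, 8, 16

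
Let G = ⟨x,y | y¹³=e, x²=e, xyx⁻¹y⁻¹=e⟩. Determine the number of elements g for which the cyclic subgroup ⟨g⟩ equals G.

G is cyclic of order 26. An element generates G iff its order is 26, and a cyclic group of order 26 has exactly φ(26) = 12 such elements.

Answer: 12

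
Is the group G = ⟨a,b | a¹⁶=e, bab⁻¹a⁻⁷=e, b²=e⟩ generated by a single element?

Every cyclic group is abelian. But a·b = ab while b·a = a⁷b, so a·b ≠ b·a and G is not abelian. Hence G is not cyclic.

Answer: No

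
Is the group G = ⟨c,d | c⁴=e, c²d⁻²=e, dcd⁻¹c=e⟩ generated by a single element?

Every cyclic group is abelian. But c·d = cd while d·c = cd⁻¹, so c·d ≠ d·c and G is not abelian. Hence G is not cyclic.

Answer: No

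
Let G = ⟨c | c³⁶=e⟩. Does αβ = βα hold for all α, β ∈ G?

G has a single generator, so G is cyclic and hence abelian.

Answer: Yes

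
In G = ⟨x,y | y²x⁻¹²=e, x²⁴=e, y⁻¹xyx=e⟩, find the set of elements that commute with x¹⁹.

⟨x¹⁹⟩ ⊆ C_G(x¹⁹) since powers of x¹⁹ commute with x¹⁹; so |C_G(x¹⁹)| ≥ |⟨x¹⁹⟩| = 24.
By orbit–stabilizer, |C_G(x¹⁹)| = |G| / |conj. class of x¹⁹| = 48 / 2 = 24.
The 24 elements commuting with x¹⁹ are {e, x, x², x³, x⁴, x⁵, x⁶, x⁷, x⁸, x⁹, x¹⁰, x¹¹, x¹², x¹³, x¹⁴, x¹⁵, x¹⁶, x¹⁷, x¹⁸, x¹⁹, x²⁰, x²¹, x²², x²³}.

Answer: {e, x, x², x³, x⁴, x⁵, x⁶, x⁷, x⁸, x⁹, x¹⁰, x¹¹, x¹², x¹³, x¹⁴, x¹⁵, x¹⁶, x¹⁷, x¹⁸, x¹⁹, x²⁰, x²¹, x²², x²³}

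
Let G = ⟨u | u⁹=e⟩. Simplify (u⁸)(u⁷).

Compute (u⁸) · (u⁷) by multiplying left to right and reducing via the relations at each step:
  (u⁸) · u⁷ = u⁶

Answer: u⁶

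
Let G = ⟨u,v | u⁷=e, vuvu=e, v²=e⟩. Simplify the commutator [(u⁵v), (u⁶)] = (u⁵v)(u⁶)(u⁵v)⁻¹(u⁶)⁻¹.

[(u⁵v), (u⁶)] = (u⁵v)·(u⁶)·(u⁵v)⁻¹·(u⁶)⁻¹.
  (u⁵v) · (u⁶) = u⁶v
  (u⁶v) · (u⁵v) = u
  u · u = u²

Answer: u²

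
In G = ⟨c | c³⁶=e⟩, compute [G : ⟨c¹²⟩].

First find ord(c¹²) by computing successive powers:
  (c¹²)¹ = c¹², (c¹²)² = c²⁴, (c¹²)³ = e.
So |⟨c¹²⟩| = ord(c¹²) = 3. With |G| = 36, by Lagrange [G : ⟨c¹²⟩] = 36/3 = 12.

Answer: 12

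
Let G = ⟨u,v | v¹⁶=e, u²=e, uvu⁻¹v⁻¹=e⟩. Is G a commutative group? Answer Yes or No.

Each pair of generators commutes: u·v = uv = v·u. Since the generators pairwise commute, every element of G commutes with every other, so G is abelian.

Answer: Yes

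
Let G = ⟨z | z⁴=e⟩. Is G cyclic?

|G| = 4. The element z has order 4 (its powers give 4 distinct elements), so ⟨z⟩ = G and G is cyclic.

Answer: Yes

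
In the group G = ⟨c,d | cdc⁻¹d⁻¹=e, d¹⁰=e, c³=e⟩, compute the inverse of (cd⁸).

The order of (cd⁸) is 15 (smallest k with (cd⁸)ᵏ = e), so (cd⁸)⁻¹ = (cd⁸)¹⁴ = c²d².
Check: (cd⁸) · (c²d²) → (cd⁸) · c² = d⁸;   (d⁸) · d² = e, giving e as required.

Answer: c²d²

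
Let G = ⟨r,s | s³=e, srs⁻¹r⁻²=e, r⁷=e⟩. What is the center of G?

An element z ∈ Z(G) iff z commutes with every generator.
For example e is central: e·r = r = r·e; e·s = s = s·e.
Whereas r ∉ Z(G) since r·s = rs ≠ r²s = s·r.
Checking each of the 21 elements this way gives Z(G) = {e}, of order 1.

Answer: {e}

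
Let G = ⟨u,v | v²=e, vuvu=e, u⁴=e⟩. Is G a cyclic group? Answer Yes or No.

Every cyclic group is abelian. But u·v = uv while v·u = u³v, so u·v ≠ v·u and G is not abelian. Hence G is not cyclic.

Answer: No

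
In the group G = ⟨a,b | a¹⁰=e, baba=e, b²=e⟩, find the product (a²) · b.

Compute (a²) · b by multiplying left to right and reducing via the relations at each step:
  (a²) · b = a²b

Answer: a²b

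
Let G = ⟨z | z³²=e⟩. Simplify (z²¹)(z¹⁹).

Compute (z²¹) · (z¹⁹) by multiplying left to right and reducing via the relations at each step:
  (z²¹) · z¹⁹ = z⁸

Answer: z⁸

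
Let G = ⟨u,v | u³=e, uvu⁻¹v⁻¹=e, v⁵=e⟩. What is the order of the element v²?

Compute successive powers until reaching e:
  (v²)¹ = v², (v²)² = v⁴, (v²)³ = v, (v²)⁴ = v³, (v²)⁵ = e.
The smallest positive k with (v²)ᵏ = e is 5.

Answer: 5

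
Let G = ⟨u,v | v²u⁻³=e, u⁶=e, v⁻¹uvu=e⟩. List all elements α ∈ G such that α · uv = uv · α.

⟨uv⟩ ⊆ C_G(uv) since powers of uv commute with uv; so |C_G(uv)| ≥ |⟨uv⟩| = 4.
By orbit–stabilizer, |C_G(uv)| = |G| / |conj. class of uv| = 12 / 3 = 4.
The 4 elements commuting with uv are {e, u³, uv, uv⁻¹}.

Answer: {e, u³, uv, uv⁻¹}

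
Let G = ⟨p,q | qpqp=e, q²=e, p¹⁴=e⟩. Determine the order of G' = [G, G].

G' = [G, G] is generated by all commutators. The generator-pair commutators are: [p, q] = p².
The subgroup they normally generate is {e, p², p⁴, p⁶, p⁸, p¹⁰, p¹²}, of order 7.
Check: |G/G'| = 28/7 = 4 is the order of the abelianisation.

Answer: 7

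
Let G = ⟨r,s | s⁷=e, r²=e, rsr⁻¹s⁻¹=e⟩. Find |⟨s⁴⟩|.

|⟨s⁴⟩| equals the order of s⁴. Compute successive powers until reaching e:
  (s⁴)¹ = s⁴, (s⁴)² = s, (s⁴)³ = s⁵, (s⁴)⁴ = s², (s⁴)⁵ = s⁶, (s⁴)⁶ = s³, (s⁴)⁷ = e.
The smallest positive k with (s⁴)ᵏ = e is 7, so |⟨s⁴⟩| = 7.

Answer: 7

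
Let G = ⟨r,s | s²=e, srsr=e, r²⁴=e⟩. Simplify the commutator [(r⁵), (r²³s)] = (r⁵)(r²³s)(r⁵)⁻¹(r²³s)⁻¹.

[(r⁵), (r²³s)] = (r⁵)·(r²³s)·(r⁵)⁻¹·(r²³s)⁻¹.
  (r⁵) · (r²³s) = r⁴s
  (r⁴s) · (r¹⁹) = r⁹s
  (r⁹s) · (r²³s) = r¹⁰

Answer: r¹⁰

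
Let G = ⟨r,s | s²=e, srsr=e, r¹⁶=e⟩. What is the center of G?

An element z ∈ Z(G) iff z commutes with every generator.
For example r⁸ is central: (r⁸)·r = r⁹ = r·(r⁸); (r⁸)·s = r⁸s = s·(r⁸).
Whereas r ∉ Z(G) since r·s = rs ≠ r¹⁵s = s·r.
Checking each of the 32 elements this way gives Z(G) = {e, r⁸}, of order 2.

Answer: {e, r⁸}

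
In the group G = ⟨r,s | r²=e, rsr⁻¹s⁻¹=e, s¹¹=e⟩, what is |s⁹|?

Compute successive powers until reaching e:
  (s⁹)¹ = s⁹, (s⁹)² = s⁷, (s⁹)³ = s⁵, (s⁹)⁴ = s³, (s⁹)⁵ = s, (s⁹)⁶ = s¹⁰, (s⁹)⁷ = s⁸, (s⁹)⁸ = s⁶, (s⁹)⁹ = s⁴, (s⁹)¹⁰ = s², (s⁹)¹¹ = e.
The smallest positive k with (s⁹)ᵏ = e is 11.

Answer: 11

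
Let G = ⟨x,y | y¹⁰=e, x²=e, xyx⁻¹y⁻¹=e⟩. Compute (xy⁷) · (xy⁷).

Compute (xy⁷) · (xy⁷) by multiplying left to right and reducing via the relations at each step:
  (xy⁷) · x = y⁷
  (y⁷) · y⁷ = y⁴

Answer: y⁴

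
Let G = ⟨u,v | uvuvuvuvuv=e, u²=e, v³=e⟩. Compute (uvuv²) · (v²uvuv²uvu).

Compute (uvuv²) · (v²uvuv²uvu) by multiplying left to right and reducing via the relations at each step:
  (uvuv²) · v² = uvuv
  (uvuv) · u = uvuvu
  (uvuvu) · v = v²uv²u
  (v²uv²u) · u = v²uv²
  (v²uv²) · v² = v²uv
  (v²uv) · u = v²uvu
  (v²uvu) · v = v²uvuv
  (v²uvuv) · u = vuv²uv²

Answer: vuv²uv²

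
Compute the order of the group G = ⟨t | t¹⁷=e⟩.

G is generated by a single element, so G is cyclic. The relator gives t¹⁷ = e and no smaller power is forced to be e, so the 17 powers {e, t, t², t³, t⁴, t⁵, t⁶, t⁷, t⁸, t⁹, t¹², t¹³, t¹¹, t¹⁰, t¹⁴, t¹⁵, t¹⁶} are distinct. Hence |G| = 17.

Answer: 17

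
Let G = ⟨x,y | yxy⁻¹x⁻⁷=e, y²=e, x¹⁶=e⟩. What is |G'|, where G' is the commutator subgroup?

G' = [G, G] is generated by all commutators. The generator-pair commutators are: [x, y] = x¹⁰.
The subgroup they normally generate is {e, x², x⁴, x⁶, x⁸, x¹⁰, x¹², x¹⁴}, of order 8.
Check: |G/G'| = 32/8 = 4 is the order of the abelianisation.

Answer: 8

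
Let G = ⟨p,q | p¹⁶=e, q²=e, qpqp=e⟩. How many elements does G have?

Enumerate words in the generators, reducing via the relations: the distinct elements are
  {e, p, q, pq, p², p³, p⁴, p⁵, p⁶, p⁷, p⁸, p⁹, p²q, p³q, p¹², p¹³, p¹¹, p¹⁰, p¹⁴, p¹⁵, p⁴q, p⁵q, p⁶q, p⁷q, p⁸q, p⁹q, p¹²q, p¹³q, p¹¹q, p¹⁰q, p¹⁴q, p¹⁵q}.
No further products give new elements, so |G| = 32.

Answer: 32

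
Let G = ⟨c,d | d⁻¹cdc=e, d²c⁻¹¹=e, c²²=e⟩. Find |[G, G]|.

G' = [G, G] is generated by all commutators. The generator-pair commutators are: [c, d] = c².
The subgroup they normally generate is {e, c², c⁴, c⁶, c⁸, c¹⁰, c¹², c¹⁴, c¹⁶, c¹⁸, c²⁰}, of order 11.
Check: |G/G'| = 44/11 = 4 is the order of the abelianisation.

Answer: 11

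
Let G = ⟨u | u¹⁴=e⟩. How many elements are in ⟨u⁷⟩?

|⟨u⁷⟩| equals the order of u⁷. Compute successive powers until reaching e:
  (u⁷)¹ = u⁷, (u⁷)² = e.
The smallest positive k with (u⁷)ᵏ = e is 2, so |⟨u⁷⟩| = 2.

Answer: 2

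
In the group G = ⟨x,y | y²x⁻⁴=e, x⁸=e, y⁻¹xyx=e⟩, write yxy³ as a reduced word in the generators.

Multiply left to right, reducing at each step:
  y · x = x³y⁻¹
  (x³y⁻¹) · y³ = x⁷

Answer: x⁷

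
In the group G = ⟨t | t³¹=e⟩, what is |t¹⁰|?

Compute successive powers until reaching e:
  (t¹⁰)¹ = t¹⁰, (t¹⁰)² = t²⁰, (t¹⁰)³ = t³⁰, (t¹⁰)⁴ = t⁹, (t¹⁰)⁵ = t¹⁹, (t¹⁰)⁶ = t²⁹, (t¹⁰)⁷ = t⁸, (t¹⁰)⁸ = t¹⁸, (t¹⁰)⁹ = t²⁸, (t¹⁰)¹⁰ = t⁷, (t¹⁰)¹¹ = t¹⁷, (t¹⁰)¹² = t²⁷, (t¹⁰)¹³ = t⁶, (t¹⁰)¹⁴ = t¹⁶, (t¹⁰)¹⁵ = t²⁶, (t¹⁰)¹⁶ = t⁵, (t¹⁰)¹⁷ = t¹⁵, (t¹⁰)¹⁸ = t²⁵, (t¹⁰)¹⁹ = t⁴, (t¹⁰)²⁰ = t¹⁴, (t¹⁰)²¹ = t²⁴, (t¹⁰)²² = t³, (t¹⁰)²³ = t¹³, (t¹⁰)²⁴ = t²³, (t¹⁰)²⁵ = t², (t¹⁰)²⁶ = t¹², (t¹⁰)²⁷ = t²², (t¹⁰)²⁸ = t, (t¹⁰)²⁹ = t¹¹, (t¹⁰)³⁰ = t²¹, (t¹⁰)³¹ = e.
The smallest positive k with (t¹⁰)ᵏ = e is 31.

Answer: 31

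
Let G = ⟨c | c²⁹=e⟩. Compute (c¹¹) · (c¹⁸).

Compute (c¹¹) · (c¹⁸) by multiplying left to right and reducing via the relations at each step:
  (c¹¹) · c¹⁸ = e

Answer: e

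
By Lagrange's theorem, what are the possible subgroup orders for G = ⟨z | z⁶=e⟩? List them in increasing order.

|G| = 6 = 2 · 3. By Lagrange's theorem the order of any subgroup divides 6; the divisors of 6 are 1, 2, 3, 6.

Answer: 1, 2, 3, 6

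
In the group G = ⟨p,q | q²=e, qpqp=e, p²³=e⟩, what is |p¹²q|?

Compute successive powers until reaching e:
  (p¹²q)¹ = p¹²q, (p¹²q)² = e.
The smallest positive k with (p¹²q)ᵏ = e is 2.

Answer: 2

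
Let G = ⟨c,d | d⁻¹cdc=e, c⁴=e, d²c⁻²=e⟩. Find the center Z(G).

An element z ∈ Z(G) iff z commutes with every generator.
For example c² is central: (c²)·c = c³ = c·(c²); (c²)·d = d⁻¹ = d·(c²).
Whereas c ∉ Z(G) since c·d = cd ≠ cd⁻¹ = d·c.
Checking each of the 8 elements this way gives Z(G) = {e, c²}, of order 2.

Answer: {e, c²}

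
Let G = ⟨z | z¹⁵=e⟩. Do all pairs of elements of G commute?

G has a single generator, so G is cyclic and hence abelian.

Answer: Yes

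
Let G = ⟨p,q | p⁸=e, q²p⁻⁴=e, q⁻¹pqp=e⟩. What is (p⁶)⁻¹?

The order of (p⁶) is 4 (smallest k with (p⁶)ᵏ = e), so (p⁶)⁻¹ = (p⁶)³ = p².
Check: (p⁶) · (p²) → (p⁶) · p² = e, giving e as required.

Answer: p²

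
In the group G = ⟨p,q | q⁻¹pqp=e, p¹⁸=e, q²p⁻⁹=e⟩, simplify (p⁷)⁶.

Compute successive powers of (p⁷), reducing at each step:
  (p⁷)²: (p⁷) · p⁷ = p¹⁴
  (p⁷)³: (p¹⁴) · p⁷ = p³
  (p⁷)⁴: (p³) · p⁷ = p¹⁰
  (p⁷)⁵: (p¹⁰) · p⁷ = p¹⁷
  (p⁷)⁶: (p¹⁷) · p⁷ = p⁶

Answer: p⁶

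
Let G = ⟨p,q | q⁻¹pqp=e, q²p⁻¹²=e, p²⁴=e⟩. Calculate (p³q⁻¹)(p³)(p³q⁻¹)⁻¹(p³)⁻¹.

[(p³q⁻¹), (p³)] = (p³q⁻¹)·(p³)·(p³q⁻¹)⁻¹·(p³)⁻¹.
  (p³q⁻¹) · (p³) = q⁻¹
  (q⁻¹) · (p³q) = p²¹
  (p²¹) · (p²¹) = p¹⁸

Answer: p¹⁸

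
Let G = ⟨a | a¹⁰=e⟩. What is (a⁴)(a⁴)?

Compute (a⁴) · (a⁴) by multiplying left to right and reducing via the relations at each step:
  (a⁴) · a⁴ = a⁸

Answer: a⁸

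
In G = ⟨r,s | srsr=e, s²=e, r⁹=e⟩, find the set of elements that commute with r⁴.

⟨r⁴⟩ ⊆ C_G(r⁴) since powers of r⁴ commute with r⁴; so |C_G(r⁴)| ≥ |⟨r⁴⟩| = 9.
By orbit–stabilizer, |C_G(r⁴)| = |G| / |conj. class of r⁴| = 18 / 2 = 9.
The 9 elements commuting with r⁴ are {e, r, r², r³, r⁴, r⁵, r⁶, r⁷, r⁸}.

Answer: {e, r, r², r³, r⁴, r⁵, r⁶, r⁷, r⁸}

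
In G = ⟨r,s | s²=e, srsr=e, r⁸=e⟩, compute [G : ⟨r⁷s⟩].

First find ord(r⁷s) by computing successive powers:
  (r⁷s)¹ = r⁷s, (r⁷s)² = e.
So |⟨r⁷s⟩| = ord(r⁷s) = 2. With |G| = 16, by Lagrange [G : ⟨r⁷s⟩] = 16/2 = 8.

Answer: 8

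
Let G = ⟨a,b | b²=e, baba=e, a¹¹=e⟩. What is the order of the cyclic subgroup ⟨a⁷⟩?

|⟨a⁷⟩| equals the order of a⁷. Compute successive powers until reaching e:
  (a⁷)¹ = a⁷, (a⁷)² = a³, (a⁷)³ = a¹⁰, (a⁷)⁴ = a⁶, (a⁷)⁵ = a², (a⁷)⁶ = a⁹, (a⁷)⁷ = a⁵, (a⁷)⁸ = a, (a⁷)⁹ = a⁸, (a⁷)¹⁰ = a⁴, (a⁷)¹¹ = e.
The smallest positive k with (a⁷)ᵏ = e is 11, so |⟨a⁷⟩| = 11.

Answer: 11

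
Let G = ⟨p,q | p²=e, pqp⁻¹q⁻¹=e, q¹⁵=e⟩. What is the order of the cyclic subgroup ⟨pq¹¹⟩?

|⟨pq¹¹⟩| equals the order of pq¹¹. Compute successive powers until reaching e:
  (pq¹¹)¹ = pq¹¹, (pq¹¹)² = q⁷, (pq¹¹)³ = pq³, (pq¹¹)⁴ = q¹⁴, (pq¹¹)⁵ = pq¹⁰, (pq¹¹)⁶ = q⁶, (pq¹¹)⁷ = pq², (pq¹¹)⁸ = q¹³, (pq¹¹)⁹ = pq⁹, (pq¹¹)¹⁰ = q⁵, (pq¹¹)¹¹ = pq, (pq¹¹)¹² = q¹², (pq¹¹)¹³ = pq⁸, (pq¹¹)¹⁴ = q⁴, (pq¹¹)¹⁵ = p, (pq¹¹)¹⁶ = q¹¹, (pq¹¹)¹⁷ = pq⁷, (pq¹¹)¹⁸ = q³, (pq¹¹)¹⁹ = pq¹⁴, (pq¹¹)²⁰ = q¹⁰, (pq¹¹)²¹ = pq⁶, (pq¹¹)²² = q², (pq¹¹)²³ = pq¹³, (pq¹¹)²⁴ = q⁹, (pq¹¹)²⁵ = pq⁵, (pq¹¹)²⁶ = q, (pq¹¹)²⁷ = pq¹², (pq¹¹)²⁸ = q⁸, (pq¹¹)²⁹ = pq⁴, (pq¹¹)³⁰ = e.
The smallest positive k with (pq¹¹)ᵏ = e is 30, so |⟨pq¹¹⟩| = 30.

Answer: 30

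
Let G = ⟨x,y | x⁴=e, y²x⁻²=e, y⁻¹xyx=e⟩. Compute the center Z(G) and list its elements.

An element z ∈ Z(G) iff z commutes with every generator.
For example x² is central: (x²)·x = x³ = x·(x²); (x²)·y = y⁻¹ = y·(x²).
Whereas x ∉ Z(G) since x·y = xy ≠ xy⁻¹ = y·x.
Checking each of the 8 elements this way gives Z(G) = {e, x²}, of order 2.

Answer: {e, x²}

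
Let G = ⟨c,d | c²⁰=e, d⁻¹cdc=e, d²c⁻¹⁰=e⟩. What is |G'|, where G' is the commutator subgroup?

G' = [G, G] is generated by all commutators. The generator-pair commutators are: [c, d] = c².
The subgroup they normally generate is {e, c², c⁴, c⁶, c⁸, c¹⁰, c¹², c¹⁴, c¹⁶, c¹⁸}, of order 10.
Check: |G/G'| = 40/10 = 4 is the order of the abelianisation.

Answer: 10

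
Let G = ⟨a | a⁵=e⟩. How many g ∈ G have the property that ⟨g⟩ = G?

G is cyclic of order 5. An element generates G iff its order is 5, and a cyclic group of order 5 has exactly φ(5) = 4 such elements.

Answer: 4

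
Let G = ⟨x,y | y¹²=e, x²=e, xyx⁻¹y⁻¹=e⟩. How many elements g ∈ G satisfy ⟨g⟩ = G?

⟨g⟩ = G would require ord(g) = |G| = 24, but the maximum element order in G is 12 < 24. So G is not cyclic and no single element generates it: the count is 0.

Answer: 0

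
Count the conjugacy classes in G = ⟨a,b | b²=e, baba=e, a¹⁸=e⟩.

The conjugacy classes (representative and size) are:
  [e] (size 1), [a] (size 2), [a²] (size 2), [a³] (size 2), [a¹⁴] (size 2), [a⁵] (size 2), [a¹²] (size 2), [a⁷] (size 2), [a¹⁰] (size 2), [a⁹] (size 1), [a¹⁰b] (size 9), [ab] (size 9).
Class equation: 1 + 2 + 2 + 2 + 2 + 2 + 2 + 2 + 2 + 1 + 9 + 9 = 36 = |G|. So G has 12 conjugacy classes.

Answer: 12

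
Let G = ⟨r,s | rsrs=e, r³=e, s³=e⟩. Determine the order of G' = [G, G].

G' = [G, G] is generated by all commutators. The generator-pair commutators are: [r, s] = rs²r.
The subgroup they normally generate is {e, rs, r²s², rs²r}, of order 4.
Check: |G/G'| = 12/4 = 3 is the order of the abelianisation.

Answer: 4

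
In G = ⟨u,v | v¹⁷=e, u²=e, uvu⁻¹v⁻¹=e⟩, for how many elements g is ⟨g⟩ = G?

G is cyclic of order 34. An element generates G iff its order is 34, and a cyclic group of order 34 has exactly φ(34) = 16 such elements.

Answer: 16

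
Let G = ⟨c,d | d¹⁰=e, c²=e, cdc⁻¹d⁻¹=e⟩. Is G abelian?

Each pair of generators commutes: c·d = cd = d·c. Since the generators pairwise commute, every element of G commutes with every other, so G is abelian.

Answer: Yes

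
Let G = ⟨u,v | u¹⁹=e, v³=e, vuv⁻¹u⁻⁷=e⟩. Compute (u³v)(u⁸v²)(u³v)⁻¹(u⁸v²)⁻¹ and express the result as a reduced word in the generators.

[(u³v), (u⁸v²)] = (u³v)·(u⁸v²)·(u³v)⁻¹·(u⁸v²)⁻¹.
  (u³v) · (u⁸v²) = u²
  (u²) · (u⁵v²) = u⁷v²
  (u⁷v²) · (uv) = u¹⁸

Answer: u¹⁸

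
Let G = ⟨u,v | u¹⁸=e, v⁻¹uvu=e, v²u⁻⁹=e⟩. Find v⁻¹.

The order of v is 4 (smallest k with vᵏ = e), so v⁻¹ = v³ = v⁻¹.
Check: v · (v⁻¹) → v · v⁻¹ = e, giving e as required.

Answer: v⁻¹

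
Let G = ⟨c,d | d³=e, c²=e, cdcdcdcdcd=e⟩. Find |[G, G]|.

G' = [G, G] is generated by all commutators. The generator-pair commutators are: [c, d] = cdcd².
The subgroup they normally generate is {e, c, d, d², cd, cdc, cdcd, cdcdc, d²cd²c, d²cd², d²c, cd², dc, dcd, dcdc, cd²cd²c, cd²cd², cd²c, d²cd, d²cdc, d²cdcd, dcd²cd², dcd²c, dcd², cdcd², cd²cd, cd²cdc, cd²cdcd, cdcd²cd², cdcd²c, d²cd²cd, cdcd²cd, cdcd²cdc, cdcd²cdcd, d²cd²cdcd², d²cd²cdc, d²cd²cdcd, d²cdcd²cd², d²cdcd²c, d²cdcd², dcdcd², dcd²cd, dcd²cdc, dcd²cdcd, dcdcd²cd², dcdcd²c, dcdcd²cd, cd²cdcd²cd², cd²cdcd²c, cd²cdcd², d²cdcd²cd, d²cdcd²cdc, dcd²cdcd²c, dcd²cdcd², cd²cdcd²cd, cd²cdcd²cdc, cdcd²cdcd²c, cdcd²cdcd², cdcd²cdcd²cd, dcd²cdcd²cd}, of order 60.
Check: |G/G'| = 60/60 = 1 is the order of the abelianisation.

Answer: 60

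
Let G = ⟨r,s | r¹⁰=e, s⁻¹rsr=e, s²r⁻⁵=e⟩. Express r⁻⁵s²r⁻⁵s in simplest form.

Multiply left to right, reducing at each step:
  (r⁵) · s² = e
  e · r⁻⁵ = r⁵
  (r⁵) · s = s⁻¹

Answer: s⁻¹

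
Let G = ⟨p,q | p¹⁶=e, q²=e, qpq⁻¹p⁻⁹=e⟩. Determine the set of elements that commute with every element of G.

An element z ∈ Z(G) iff z commutes with every generator.
For example p² is central: (p²)·p = p³ = p·(p²); (p²)·q = p²q = q·(p²).
Whereas p ∉ Z(G) since p·q = pq ≠ p⁹q = q·p.
Checking each of the 32 elements this way gives Z(G) = {e, p², p⁴, p⁶, p⁸, p¹⁰, p¹², p¹⁴}, of order 8.

Answer: {e, p², p⁴, p⁶, p⁸, p¹⁰, p¹², p¹⁴}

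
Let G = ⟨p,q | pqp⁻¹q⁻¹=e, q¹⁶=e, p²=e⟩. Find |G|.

Enumerate words in the generators, reducing via the relations: the distinct elements are
  {e, p, q, pq, q², q³, q⁴, q⁵, q⁶, q⁷, q⁸, q⁹, pq², pq³, pq⁴, pq⁵, pq⁶, pq⁷, pq⁸, pq⁹, q¹², q¹³, q¹¹, q¹⁰, q¹⁴, q¹⁵, pq¹², pq¹³, pq¹¹, pq¹⁰, pq¹⁴, pq¹⁵}.
No further products give new elements, so |G| = 32.

Answer: 32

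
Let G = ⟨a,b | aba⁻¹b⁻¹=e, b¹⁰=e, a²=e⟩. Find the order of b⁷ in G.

Compute successive powers until reaching e:
  (b⁷)¹ = b⁷, (b⁷)² = b⁴, (b⁷)³ = b, (b⁷)⁴ = b⁸, (b⁷)⁵ = b⁵, (b⁷)⁶ = b², (b⁷)⁷ = b⁹, (b⁷)⁸ = b⁶, (b⁷)⁹ = b³, (b⁷)¹⁰ = e.
The smallest positive k with (b⁷)ᵏ = e is 10.

Answer: 10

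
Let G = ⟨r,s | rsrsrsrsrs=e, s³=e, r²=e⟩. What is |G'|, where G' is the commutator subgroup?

G' = [G, G] is generated by all commutators. The generator-pair commutators are: [r, s] = rsrs².
The subgroup they normally generate is {e, r, s, s², rs, rsr, rsrs, rsrsr, s²rs²r, s²rs², s²r, rs², sr, srs, srsr, rs²rs²r, rs²rs², rs²r, s²rs, s²rsr, s²rsrs, srs²rs², srs²r, srs², rsrs², rs²rs, rs²rsr, rs²rsrs, rsrs²rs², rsrs²r, s²rs²rs, rsrs²rs, rsrs²rsr, rsrs²rsrs, s²rs²rsrs², s²rs²rsr, s²rs²rsrs, s²rsrs²rs², s²rsrs²r, s²rsrs², srsrs², srs²rs, srs²rsr, srs²rsrs, srsrs²rs², srsrs²r, srsrs²rs, rs²rsrs²rs², rs²rsrs²r, rs²rsrs², s²rsrs²rs, s²rsrs²rsr, srs²rsrs²r, srs²rsrs², rs²rsrs²rs, rs²rsrs²rsr, rsrs²rsrs²r, rsrs²rsrs², rsrs²rsrs²rs, srs²rsrs²rs}, of order 60.
Check: |G/G'| = 60/60 = 1 is the order of the abelianisation.

Answer: 60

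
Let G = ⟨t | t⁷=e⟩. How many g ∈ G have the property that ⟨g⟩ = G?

G is cyclic of order 7. An element generates G iff its order is 7, and a cyclic group of order 7 has exactly φ(7) = 6 such elements.

Answer: 6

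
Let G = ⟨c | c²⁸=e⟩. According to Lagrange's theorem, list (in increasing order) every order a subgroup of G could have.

|G| = 28 = 2² · 7. By Lagrange's theorem the order of any subgroup divides 28; the divisors of 28 are 1, 2, 4, 7, 14, 28.

Answer: 1, 2, 4, 7, 14, 28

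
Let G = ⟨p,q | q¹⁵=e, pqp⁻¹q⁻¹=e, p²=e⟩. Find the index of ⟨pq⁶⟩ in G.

First find ord(pq⁶) by computing successive powers:
  (pq⁶)¹ = pq⁶, (pq⁶)² = q¹², (pq⁶)³ = pq³, (pq⁶)⁴ = q⁹, (pq⁶)⁵ = p, (pq⁶)⁶ = q⁶, (pq⁶)⁷ = pq¹², (pq⁶)⁸ = q³, (pq⁶)⁹ = pq⁹, (pq⁶)¹⁰ = e.
So |⟨pq⁶⟩| = ord(pq⁶) = 10. With |G| = 30, by Lagrange [G : ⟨pq⁶⟩] = 30/10 = 3.

Answer: 3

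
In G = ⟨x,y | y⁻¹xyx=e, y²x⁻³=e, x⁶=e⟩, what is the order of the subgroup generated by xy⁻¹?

|⟨xy⁻¹⟩| equals the order of xy⁻¹. Compute successive powers until reaching e:
  (xy⁻¹)¹ = xy⁻¹, (xy⁻¹)² = x³, (xy⁻¹)³ = xy, (xy⁻¹)⁴ = e.
The smallest positive k with (xy⁻¹)ᵏ = e is 4, so |⟨xy⁻¹⟩| = 4.

Answer: 4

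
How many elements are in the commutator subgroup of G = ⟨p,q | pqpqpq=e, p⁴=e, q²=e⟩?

G' = [G, G] is generated by all commutators. The generator-pair commutators are: [p, q] = p²qp.
The subgroup they normally generate is {e, p², pq, qp³, p²qp, p³q, p²qp³, qp, pqp², qp²q, p²qp²q, p³qp²}, of order 12.
Check: |G/G'| = 24/12 = 2 is the order of the abelianisation.

Answer: 12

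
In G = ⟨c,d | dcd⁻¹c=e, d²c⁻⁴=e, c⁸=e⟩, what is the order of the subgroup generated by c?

|⟨c⟩| equals the order of c. Compute successive powers until reaching e:
  c¹ = c, c² = c², c³ = c³, c⁴ = c⁴, c⁵ = c⁵, c⁶ = c⁶, c⁷ = c⁷, c⁸ = e.
The smallest positive k with cᵏ = e is 8, so |⟨c⟩| = 8.

Answer: 8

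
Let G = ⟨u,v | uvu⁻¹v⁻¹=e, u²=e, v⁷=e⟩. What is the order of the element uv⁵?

Compute successive powers until reaching e:
  (uv⁵)¹ = uv⁵, (uv⁵)² = v³, (uv⁵)³ = uv, (uv⁵)⁴ = v⁶, (uv⁵)⁵ = uv⁴, (uv⁵)⁶ = v², (uv⁵)⁷ = u, (uv⁵)⁸ = v⁵, (uv⁵)⁹ = uv³, (uv⁵)¹⁰ = v, (uv⁵)¹¹ = uv⁶, (uv⁵)¹² = v⁴, (uv⁵)¹³ = uv², (uv⁵)¹⁴ = e.
The smallest positive k with (uv⁵)ᵏ = e is 14.

Answer: 14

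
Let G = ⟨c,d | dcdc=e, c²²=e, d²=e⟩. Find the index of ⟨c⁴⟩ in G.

First find ord(c⁴) by computing successive powers:
  (c⁴)¹ = c⁴, (c⁴)² = c⁸, (c⁴)³ = c¹², (c⁴)⁴ = c¹⁶, (c⁴)⁵ = c²⁰, (c⁴)⁶ = c², (c⁴)⁷ = c⁶, (c⁴)⁸ = c¹⁰, (c⁴)⁹ = c¹⁴, (c⁴)¹⁰ = c¹⁸, (c⁴)¹¹ = e.
So |⟨c⁴⟩| = ord(c⁴) = 11. With |G| = 44, by Lagrange [G : ⟨c⁴⟩] = 44/11 = 4.

Answer: 4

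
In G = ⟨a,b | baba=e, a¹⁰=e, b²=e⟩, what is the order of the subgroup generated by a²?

|⟨a²⟩| equals the order of a². Compute successive powers until reaching e:
  (a²)¹ = a², (a²)² = a⁴, (a²)³ = a⁶, (a²)⁴ = a⁸, (a²)⁵ = e.
The smallest positive k with (a²)ᵏ = e is 5, so |⟨a²⟩| = 5.

Answer: 5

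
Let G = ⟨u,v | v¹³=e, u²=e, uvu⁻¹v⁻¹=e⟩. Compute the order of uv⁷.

Compute successive powers until reaching e:
  (uv⁷)¹ = uv⁷, (uv⁷)² = v, (uv⁷)³ = uv⁸, (uv⁷)⁴ = v², (uv⁷)⁵ = uv⁹, (uv⁷)⁶ = v³, (uv⁷)⁷ = uv¹⁰, (uv⁷)⁸ = v⁴, (uv⁷)⁹ = uv¹¹, (uv⁷)¹⁰ = v⁵, (uv⁷)¹¹ = uv¹², (uv⁷)¹² = v⁶, (uv⁷)¹³ = u, (uv⁷)¹⁴ = v⁷, (uv⁷)¹⁵ = uv, (uv⁷)¹⁶ = v⁸, (uv⁷)¹⁷ = uv², (uv⁷)¹⁸ = v⁹, (uv⁷)¹⁹ = uv³, (uv⁷)²⁰ = v¹⁰, (uv⁷)²¹ = uv⁴, (uv⁷)²² = v¹¹, (uv⁷)²³ = uv⁵, (uv⁷)²⁴ = v¹², (uv⁷)²⁵ = uv⁶, (uv⁷)²⁶ = e.
The smallest positive k with (uv⁷)ᵏ = e is 26.

Answer: 26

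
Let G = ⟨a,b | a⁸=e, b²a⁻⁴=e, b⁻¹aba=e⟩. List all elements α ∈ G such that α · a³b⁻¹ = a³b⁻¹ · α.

⟨a³b⁻¹⟩ ⊆ C_G(a³b⁻¹) since powers of a³b⁻¹ commute with a³b⁻¹; so |C_G(a³b⁻¹)| ≥ |⟨a³b⁻¹⟩| = 4.
By orbit–stabilizer, |C_G(a³b⁻¹)| = |G| / |conj. class of a³b⁻¹| = 16 / 4 = 4.
The 4 elements commuting with a³b⁻¹ are {e, a⁴, a³b, a³b⁻¹}.

Answer: {e, a⁴, a³b, a³b⁻¹}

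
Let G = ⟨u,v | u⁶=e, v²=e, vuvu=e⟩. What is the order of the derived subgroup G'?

G' = [G, G] is generated by all commutators. The generator-pair commutators are: [u, v] = u².
The subgroup they normally generate is {e, u², u⁴}, of order 3.
Check: |G/G'| = 12/3 = 4 is the order of the abelianisation.

Answer: 3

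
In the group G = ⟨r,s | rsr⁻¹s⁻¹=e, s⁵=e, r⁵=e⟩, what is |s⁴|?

Compute successive powers until reaching e:
  (s⁴)¹ = s⁴, (s⁴)² = s³, (s⁴)³ = s², (s⁴)⁴ = s, (s⁴)⁵ = e.
The smallest positive k with (s⁴)ᵏ = e is 5.

Answer: 5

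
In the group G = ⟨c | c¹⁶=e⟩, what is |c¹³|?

Compute successive powers until reaching e:
  (c¹³)¹ = c¹³, (c¹³)² = c¹⁰, (c¹³)³ = c⁷, (c¹³)⁴ = c⁴, (c¹³)⁵ = c, (c¹³)⁶ = c¹⁴, (c¹³)⁷ = c¹¹, (c¹³)⁸ = c⁸, (c¹³)⁹ = c⁵, (c¹³)¹⁰ = c², (c¹³)¹¹ = c¹⁵, (c¹³)¹² = c¹², (c¹³)¹³ = c⁹, (c¹³)¹⁴ = c⁶, (c¹³)¹⁵ = c³, (c¹³)¹⁶ = e.
The smallest positive k with (c¹³)ᵏ = e is 16.

Answer: 16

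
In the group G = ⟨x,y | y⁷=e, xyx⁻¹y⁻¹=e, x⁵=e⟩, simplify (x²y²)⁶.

Compute successive powers of (x²y²), reducing at each step:
  (x²y²)²: (x²y²) · x² = x⁴y²;   (x⁴y²) · y² = x⁴y⁴
  (x²y²)³: (x⁴y⁴) · x² = xy⁴;   (xy⁴) · y² = xy⁶
  (x²y²)⁴: (xy⁶) · x² = x³y⁶;   (x³y⁶) · y² = x³y
  (x²y²)⁵: (x³y) · x² = y;   y · y² = y³
  (x²y²)⁶: (y³) · x² = x²y³;   (x²y³) · y² = x²y⁵

Answer: x²y⁵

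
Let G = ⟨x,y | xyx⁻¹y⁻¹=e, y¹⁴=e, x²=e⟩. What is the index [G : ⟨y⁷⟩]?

First find ord(y⁷) by computing successive powers:
  (y⁷)¹ = y⁷, (y⁷)² = e.
So |⟨y⁷⟩| = ord(y⁷) = 2. With |G| = 28, by Lagrange [G : ⟨y⁷⟩] = 28/2 = 14.

Answer: 14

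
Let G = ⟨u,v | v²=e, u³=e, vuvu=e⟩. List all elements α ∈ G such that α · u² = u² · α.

⟨u²⟩ ⊆ C_G(u²) since powers of u² commute with u²; so |C_G(u²)| ≥ |⟨u²⟩| = 3.
By orbit–stabilizer, |C_G(u²)| = |G| / |conj. class of u²| = 6 / 2 = 3.
The 3 elements commuting with u² are {e, u, u²}.

Answer: {e, u, u²}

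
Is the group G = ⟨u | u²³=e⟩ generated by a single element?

|G| = 23. The element u has order 23 (its powers give 23 distinct elements), so ⟨u⟩ = G and G is cyclic.

Answer: Yes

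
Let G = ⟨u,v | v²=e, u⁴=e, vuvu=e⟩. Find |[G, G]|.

G' = [G, G] is generated by all commutators. The generator-pair commutators are: [u, v] = u².
The subgroup they normally generate is {e, u²}, of order 2.
Check: |G/G'| = 8/2 = 4 is the order of the abelianisation.

Answer: 2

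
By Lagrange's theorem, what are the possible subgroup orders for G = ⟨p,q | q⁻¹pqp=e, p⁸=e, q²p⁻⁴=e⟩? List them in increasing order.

|G| = 16 = 2⁴. By Lagrange's theorem the order of any subgroup divides 16; the divisors of 16 are 1, 2, 4, 8, 16.

Answer: 1, 2, 4, 8, 16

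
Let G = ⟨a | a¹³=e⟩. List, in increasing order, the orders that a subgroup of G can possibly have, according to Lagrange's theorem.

|G| = 13 = 13. By Lagrange's theorem the order of any subgroup divides 13; the divisors of 13 are 1, 13.

Answer: 1, 13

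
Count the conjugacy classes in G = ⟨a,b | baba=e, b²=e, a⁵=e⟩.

The conjugacy classes (representative and size) are:
  [e] (size 1), [a] (size 2), [a²] (size 2), [b] (size 5).
Class equation: 1 + 2 + 2 + 5 = 10 = |G|. So G has 4 conjugacy classes.

Answer: 4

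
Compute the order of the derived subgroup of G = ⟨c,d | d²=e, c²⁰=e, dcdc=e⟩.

G' = [G, G] is generated by all commutators. The generator-pair commutators are: [c, d] = c².
The subgroup they normally generate is {e, c², c⁴, c⁶, c⁸, c¹⁰, c¹², c¹⁴, c¹⁶, c¹⁸}, of order 10.
Check: |G/G'| = 40/10 = 4 is the order of the abelianisation.

Answer: 10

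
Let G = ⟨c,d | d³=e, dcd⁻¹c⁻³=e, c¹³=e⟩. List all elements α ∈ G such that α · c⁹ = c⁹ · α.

⟨c⁹⟩ ⊆ C_G(c⁹) since powers of c⁹ commute with c⁹; so |C_G(c⁹)| ≥ |⟨c⁹⟩| = 13.
By orbit–stabilizer, |C_G(c⁹)| = |G| / |conj. class of c⁹| = 39 / 3 = 13.
The 13 elements commuting with c⁹ are {e, c, c², c³, c⁴, c⁵, c⁶, c⁷, c⁸, c⁹, c¹⁰, c¹¹, c¹²}.

Answer: {e, c, c², c³, c⁴, c⁵, c⁶, c⁷, c⁸, c⁹, c¹⁰, c¹¹, c¹²}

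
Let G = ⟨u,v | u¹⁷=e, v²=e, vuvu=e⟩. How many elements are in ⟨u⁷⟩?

|⟨u⁷⟩| equals the order of u⁷. Compute successive powers until reaching e:
  (u⁷)¹ = u⁷, (u⁷)² = u¹⁴, (u⁷)³ = u⁴, (u⁷)⁴ = u¹¹, (u⁷)⁵ = u, (u⁷)⁶ = u⁸, (u⁷)⁷ = u¹⁵, (u⁷)⁸ = u⁵, (u⁷)⁹ = u¹², (u⁷)¹⁰ = u², (u⁷)¹¹ = u⁹, (u⁷)¹² = u¹⁶, (u⁷)¹³ = u⁶, (u⁷)¹⁴ = u¹³, (u⁷)¹⁵ = u³, (u⁷)¹⁶ = u¹⁰, (u⁷)¹⁷ = e.
The smallest positive k with (u⁷)ᵏ = e is 17, so |⟨u⁷⟩| = 17.

Answer: 17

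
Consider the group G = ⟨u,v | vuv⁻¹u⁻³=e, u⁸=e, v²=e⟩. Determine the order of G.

Enumerate words in the generators, reducing via the relations: the distinct elements are
  {e, u, v, uv, u², u³, u⁴, u⁵, u⁶, u⁷, u²v, u³v, u⁴v, u⁵v, u⁶v, u⁷v}.
No further products give new elements, so |G| = 16.

Answer: 16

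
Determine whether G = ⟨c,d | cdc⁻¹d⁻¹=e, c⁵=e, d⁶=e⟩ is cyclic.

|G| = 30. The element cd has order 30 (its powers give 30 distinct elements), so ⟨cd⟩ = G and G is cyclic.

Answer: Yes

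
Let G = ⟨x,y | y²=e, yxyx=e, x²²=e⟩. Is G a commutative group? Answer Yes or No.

x·y = xy but y·x = x²¹y, so x·y ≠ y·x and G is not abelian.

Answer: No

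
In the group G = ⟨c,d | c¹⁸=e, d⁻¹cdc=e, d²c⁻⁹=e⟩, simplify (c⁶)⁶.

Compute successive powers of (c⁶), reducing at each step:
  (c⁶)²: (c⁶) · c⁶ = c¹²
  (c⁶)³: (c¹²) · c⁶ = e
  (c⁶)⁴: e · c⁶ = c⁶
  (c⁶)⁵: (c⁶) · c⁶ = c¹²
  (c⁶)⁶: (c¹²) · c⁶ = e

Answer: e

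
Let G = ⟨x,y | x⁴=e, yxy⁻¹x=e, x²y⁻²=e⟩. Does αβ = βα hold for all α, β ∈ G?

x·y = xy but y·x = xy⁻¹, so x·y ≠ y·x and G is not abelian.

Answer: No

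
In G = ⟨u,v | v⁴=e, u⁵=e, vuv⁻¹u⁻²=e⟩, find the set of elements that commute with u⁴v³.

⟨u⁴v³⟩ ⊆ C_G(u⁴v³) since powers of u⁴v³ commute with u⁴v³; so |C_G(u⁴v³)| ≥ |⟨u⁴v³⟩| = 4.
By orbit–stabilizer, |C_G(u⁴v³)| = |G| / |conj. class of u⁴v³| = 20 / 5 = 4.
The 4 elements commuting with u⁴v³ are {e, u²v, uv², u⁴v³}.

Answer: {e, u²v, uv², u⁴v³}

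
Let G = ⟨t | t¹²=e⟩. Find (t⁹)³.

Compute successive powers of (t⁹), reducing at each step:
  (t⁹)²: (t⁹) · t⁹ = t⁶
  (t⁹)³: (t⁶) · t⁹ = t³

Answer: t³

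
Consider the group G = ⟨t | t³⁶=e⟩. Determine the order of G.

G is generated by a single element, so G is cyclic. The relator gives t³⁶ = e and no smaller power is forced to be e, so the 36 powers {e, t, t², t³, t⁴, t⁵, t⁶, t⁷, t⁸, t⁹, t²², t²³, t²¹, t²⁰, t²⁴, t²⁵, t²⁶, t²⁷, t²⁸, t²⁹, t³², t³³, t³¹, t³⁰, t³⁴, t³⁵, t¹², t¹³, t¹¹, t¹⁰, t¹⁴, t¹⁵, t¹⁶, t¹⁷, t¹⁸, t¹⁹} are distinct. Hence |G| = 36.

Answer: 36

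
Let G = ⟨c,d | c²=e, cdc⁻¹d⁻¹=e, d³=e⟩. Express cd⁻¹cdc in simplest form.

Multiply left to right, reducing at each step:
  c · d⁻¹ = cd²
  (cd²) · c = d²
  (d²) · d = e
  e · c = c

Answer: c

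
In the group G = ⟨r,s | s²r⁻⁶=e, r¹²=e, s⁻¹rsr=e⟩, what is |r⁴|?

Compute successive powers until reaching e:
  (r⁴)¹ = r⁴, (r⁴)² = r⁸, (r⁴)³ = e.
The smallest positive k with (r⁴)ᵏ = e is 3.

Answer: 3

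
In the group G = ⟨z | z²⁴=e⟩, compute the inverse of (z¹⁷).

The order of (z¹⁷) is 24 (smallest k with (z¹⁷)ᵏ = e), so (z¹⁷)⁻¹ = (z¹⁷)²³ = z⁷.
Check: (z¹⁷) · (z⁷) → (z¹⁷) · z⁷ = e, giving e as required.

Answer: z⁷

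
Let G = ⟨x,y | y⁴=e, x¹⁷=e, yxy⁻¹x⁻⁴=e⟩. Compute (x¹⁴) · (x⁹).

Compute (x¹⁴) · (x⁹) by multiplying left to right and reducing via the relations at each step:
  (x¹⁴) · x⁹ = x⁶

Answer: x⁶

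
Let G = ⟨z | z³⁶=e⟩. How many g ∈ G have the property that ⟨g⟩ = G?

G is cyclic of order 36. An element generates G iff its order is 36, and a cyclic group of order 36 has exactly φ(36) = 12 such elements.

Answer: 12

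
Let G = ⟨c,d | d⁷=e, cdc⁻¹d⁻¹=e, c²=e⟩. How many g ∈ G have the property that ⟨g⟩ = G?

G is cyclic of order 14. An element generates G iff its order is 14, and a cyclic group of order 14 has exactly φ(14) = 6 such elements.

Answer: 6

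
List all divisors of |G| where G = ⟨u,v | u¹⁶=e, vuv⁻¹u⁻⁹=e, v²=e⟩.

|G| = 32 = 2⁵. By Lagrange's theorem the order of any subgroup divides 32; the divisors of 32 are 1, 2, 4, 8, 16, 32.

Answer: 1, 2, 4, 8, 16, 32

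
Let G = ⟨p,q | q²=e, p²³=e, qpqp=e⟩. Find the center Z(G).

An element z ∈ Z(G) iff z commutes with every generator.
For example e is central: e·p = p = p·e; e·q = q = q·e.
Whereas p ∉ Z(G) since p·q = pq ≠ p²²q = q·p.
Checking each of the 46 elements this way gives Z(G) = {e}, of order 1.

Answer: {e}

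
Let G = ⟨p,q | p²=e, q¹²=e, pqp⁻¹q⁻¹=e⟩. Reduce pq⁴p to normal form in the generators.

Multiply left to right, reducing at each step:
  p · q⁴ = pq⁴
  (pq⁴) · p = q⁴

Answer: q⁴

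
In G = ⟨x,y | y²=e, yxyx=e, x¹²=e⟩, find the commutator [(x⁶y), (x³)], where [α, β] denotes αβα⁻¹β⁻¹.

[(x⁶y), (x³)] = (x⁶y)·(x³)·(x⁶y)⁻¹·(x³)⁻¹.
  (x⁶y) · (x³) = x³y
  (x³y) · (x⁶y) = x⁹
  (x⁹) · (x⁹) = x⁶

Answer: x⁶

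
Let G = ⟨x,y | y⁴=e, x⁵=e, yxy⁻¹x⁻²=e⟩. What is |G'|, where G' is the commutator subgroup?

G' = [G, G] is generated by all commutators. The generator-pair commutators are: [x, y] = x⁴.
The subgroup they normally generate is {e, x, x², x³, x⁴}, of order 5.
Check: |G/G'| = 20/5 = 4 is the order of the abelianisation.

Answer: 5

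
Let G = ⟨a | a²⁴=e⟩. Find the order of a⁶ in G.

Compute successive powers until reaching e:
  (a⁶)¹ = a⁶, (a⁶)² = a¹², (a⁶)³ = a¹⁸, (a⁶)⁴ = e.
The smallest positive k with (a⁶)ᵏ = e is 4.

Answer: 4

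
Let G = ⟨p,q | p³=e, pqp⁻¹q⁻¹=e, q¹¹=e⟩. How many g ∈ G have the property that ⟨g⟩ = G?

G is cyclic of order 33. An element generates G iff its order is 33, and a cyclic group of order 33 has exactly φ(33) = 20 such elements.

Answer: 20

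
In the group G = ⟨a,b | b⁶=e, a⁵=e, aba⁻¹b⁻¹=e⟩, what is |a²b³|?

Compute successive powers until reaching e:
  (a²b³)¹ = a²b³, (a²b³)² = a⁴, (a²b³)³ = ab³, (a²b³)⁴ = a³, (a²b³)⁵ = b³, (a²b³)⁶ = a², (a²b³)⁷ = a⁴b³, (a²b³)⁸ = a, (a²b³)⁹ = a³b³, (a²b³)¹⁰ = e.
The smallest positive k with (a²b³)ᵏ = e is 10.

Answer: 10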